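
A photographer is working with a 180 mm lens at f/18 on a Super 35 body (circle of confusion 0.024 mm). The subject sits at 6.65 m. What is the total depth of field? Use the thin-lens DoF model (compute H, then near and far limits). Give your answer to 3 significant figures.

Hyperfocal distance H = f²/(N·c) + f = 180²/(18 × 0.024) + 180 = 32400/0.432 + 180 ≈ 75180.0 mm ≈ 75.18 m.
Near limit Dn = s·(H − f)/(H + s − 2f) = 6650 × (75180.0 − 180) / (75180.0 + 6650 − 2 × 180) = 6650 × 75000.0 / 81470.0 ≈ 6121.9 mm.
Far limit Df = s·(H − f)/(H − s) = 6650 × (75180.0 − 180) / (75180.0 − 6650) = 6650 × 75000.0 / 68530.0 ≈ 7277.8 mm.
Depth of field = Df − Dn = 7277.8 − 6121.9 ≈ 1155.9 mm ≈ 1.16 m.

1.16 m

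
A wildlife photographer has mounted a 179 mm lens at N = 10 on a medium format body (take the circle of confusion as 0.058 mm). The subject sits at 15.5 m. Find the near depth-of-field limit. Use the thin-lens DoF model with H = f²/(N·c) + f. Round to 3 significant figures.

12.1 m

Hyperfocal distance H = f²/(N·c) + f = 179²/(10 × 0.058) + 179 = 32041/0.58 + 179 ≈ 55422.1 mm ≈ 55.42 m.
Near limit Dn = s·(H − f)/(H + s − 2f) = 15500 × (55422.1 − 179) / (55422.1 + 15500 − 2 × 179) = 15500 × 55243.1 / 70564.1 ≈ 12135 mm ≈ 12.1 m.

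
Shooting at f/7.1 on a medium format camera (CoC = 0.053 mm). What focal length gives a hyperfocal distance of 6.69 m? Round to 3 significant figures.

50.0 mm

From H = f²/(N·c) + f, with f ≪ H: f ≈ √(H·N·c) = √(6690 × 7.1 × 0.053) = √2517.4 ≈ 50.17 mm.
Exact: f² + N·c·f − N·c·H = 0 ⇒ f = (−N·c + √((N·c)² + 4·N·c·H))/2 = (−0.3763 + √10070)/2 ≈ 49.986 mm ≈ 50.0 mm.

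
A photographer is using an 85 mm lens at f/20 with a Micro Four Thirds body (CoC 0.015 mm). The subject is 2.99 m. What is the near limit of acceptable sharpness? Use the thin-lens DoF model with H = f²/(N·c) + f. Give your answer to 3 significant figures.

2.67 m

Hyperfocal distance H = f²/(N·c) + f = 85²/(20 × 0.015) + 85 = 7225/0.3 + 85 ≈ 24168.3 mm ≈ 24.17 m.
Near limit Dn = s·(H − f)/(H + s − 2f) = 2990 × (24168.3 − 85) / (24168.3 + 2990 − 2 × 85) = 2990 × 24083.3 / 26988.3 ≈ 2668.2 mm ≈ 2.67 m.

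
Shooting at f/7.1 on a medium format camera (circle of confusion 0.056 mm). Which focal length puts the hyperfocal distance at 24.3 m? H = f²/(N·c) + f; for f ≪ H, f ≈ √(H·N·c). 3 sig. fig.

From H = f²/(N·c) + f, with f ≪ H: f ≈ √(H·N·c) = √(24300 × 7.1 × 0.056) = √9661.7 ≈ 98.29 mm.
Exact: f² + N·c·f − N·c·H = 0 ⇒ f = (−N·c + √((N·c)² + 4·N·c·H))/2 = (−0.3976 + √38647)/2 ≈ 98.095 mm ≈ 98.1 mm.

98.1 mm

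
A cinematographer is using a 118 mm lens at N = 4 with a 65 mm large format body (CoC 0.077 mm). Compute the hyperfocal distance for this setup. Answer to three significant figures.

Hyperfocal distance H = f²/(N·c) + f = 118²/(4 × 0.077) + 118 = 13924/0.308 + 118 ≈ 45325.8 mm ≈ 45.3 m.

45.3 m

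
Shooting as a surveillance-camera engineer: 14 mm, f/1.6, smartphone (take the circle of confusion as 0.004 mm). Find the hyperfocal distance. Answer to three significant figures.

Hyperfocal distance H = f²/(N·c) + f = 14²/(1.6 × 0.004) + 14 = 196/0.0064 + 14 ≈ 30639.0 mm ≈ 30.6 m.

30.6 m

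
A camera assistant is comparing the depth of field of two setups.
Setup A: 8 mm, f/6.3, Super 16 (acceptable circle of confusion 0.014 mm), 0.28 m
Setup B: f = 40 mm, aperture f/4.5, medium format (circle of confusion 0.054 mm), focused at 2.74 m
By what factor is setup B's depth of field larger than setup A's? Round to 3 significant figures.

11.1

Setup A: H = 8²/(6.3×0.014) + 8 ≈ 733.6 mm; DoF = Df − Dn = 447.89 − 203.66 ≈ 244.23 mm.
Setup B: H = 40²/(4.5×0.054) + 40 ≈ 6624.4 mm; DoF = Df − Dn = 4644.6 − 1943.2 ≈ 2701.4 mm.
Ratio = 2701.4 / 244.23 ≈ 11.1.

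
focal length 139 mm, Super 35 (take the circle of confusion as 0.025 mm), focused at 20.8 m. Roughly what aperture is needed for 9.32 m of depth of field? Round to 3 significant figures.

f/8

Write h = H − f = f²/(N·c). The thin-lens limits are Dn = s·h/(h + (s−f)) and Df = s·h/(h − (s−f)), so DoF = Df − Dn = 2·s·(s−f)·h / (h² − (s−f)²).
That is a quadratic in h: DoF·h² − 2·s·(s−f)·h − DoF·(s−f)² = 0 ⇒ h = (s−f)·(s + √(s² + DoF²)) / DoF = 20661 × (20800 + √(20800² + 9320²)) / 9320 = 20661 × (20800 + 22792.6) / 9320 ≈ 96638 mm.
Then N = f²/(c·h) = 139² / (0.025 × 96638) = 19321 / 2416.0 ≈ 8.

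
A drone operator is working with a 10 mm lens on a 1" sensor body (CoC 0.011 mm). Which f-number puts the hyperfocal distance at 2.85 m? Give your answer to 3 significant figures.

f/3.20

Rearrange H = f²/(N·c) + f for N: N = f² / ((H − f)·c).
N = 10² / ((2850 − 10) × 0.011) = 100 / 31.24 ≈ 3.20.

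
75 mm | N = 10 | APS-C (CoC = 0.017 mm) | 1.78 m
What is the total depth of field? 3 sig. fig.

184 mm

Hyperfocal distance H = f²/(N·c) + f = 75²/(10 × 0.017) + 75 = 5625/0.17 + 75 ≈ 33163.2 mm ≈ 33.16 m.
Near limit Dn = s·(H − f)/(H + s − 2f) = 1780 × (33163.2 − 75) / (33163.2 + 1780 − 2 × 75) = 1780 × 33088.2 / 34793.2 ≈ 1692.77 mm.
Far limit Df = s·(H − f)/(H − s) = 1780 × (33163.2 − 75) / (33163.2 − 1780) = 1780 × 33088.2 / 31383.2 ≈ 1876.70 mm.
Depth of field = Df − Dn = 1876.70 − 1692.77 ≈ 183.93 mm.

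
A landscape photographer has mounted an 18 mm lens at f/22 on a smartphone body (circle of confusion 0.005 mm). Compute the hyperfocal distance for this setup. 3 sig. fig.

Hyperfocal distance H = f²/(N·c) + f = 18²/(22 × 0.005) + 18 = 324/0.11 + 18 ≈ 2963.5 mm ≈ 2.96 m.

2.96 m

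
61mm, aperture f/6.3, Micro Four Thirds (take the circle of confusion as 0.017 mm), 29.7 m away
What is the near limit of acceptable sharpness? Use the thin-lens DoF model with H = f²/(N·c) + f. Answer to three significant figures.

16.0 m

Hyperfocal distance H = f²/(N·c) + f = 61²/(6.3 × 0.017) + 61 = 3721/0.1071 + 61 ≈ 34804.2 mm ≈ 34.80 m.
Near limit Dn = s·(H − f)/(H + s − 2f) = 29700 × (34804.2 − 61) / (34804.2 + 29700 − 2 × 61) = 29700 × 34743.2 / 64382.2 ≈ 16027 mm ≈ 16.0 m.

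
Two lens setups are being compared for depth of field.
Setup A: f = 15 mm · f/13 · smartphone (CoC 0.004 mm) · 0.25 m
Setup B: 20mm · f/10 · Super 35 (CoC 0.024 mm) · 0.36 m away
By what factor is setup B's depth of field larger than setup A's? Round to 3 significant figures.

5.63

Setup A: H = 15²/(13×0.004) + 15 ≈ 4341.9 mm; DoF = Df − Dn = 264.358 − 237.122 ≈ 27.236 mm.
Setup B: H = 20²/(10×0.024) + 20 ≈ 1686.7 mm; DoF = Df − Dn = 452.26 − 299.00 ≈ 153.26 mm.
Ratio = 153.26 / 27.236 ≈ 5.63.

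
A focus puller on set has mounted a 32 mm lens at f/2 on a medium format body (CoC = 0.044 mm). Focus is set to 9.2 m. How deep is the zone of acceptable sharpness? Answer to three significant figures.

38.2 m

Hyperfocal distance H = f²/(N·c) + f = 32²/(2 × 0.044) + 32 = 1024/0.088 + 32 ≈ 11668.4 mm ≈ 11.67 m.
Near limit Dn = s·(H − f)/(H + s − 2f) = 9200 × (11668.4 − 32) / (11668.4 + 9200 − 2 × 32) = 9200 × 11636.4 / 20804.4 ≈ 5146 mm.
Far limit Df = s·(H − f)/(H − s) = 9200 × (11668.4 − 32) / (11668.4 − 9200) = 9200 × 11636.4 / 2468.4 ≈ 43371 mm.
Depth of field = Df − Dn = 43371 − 5146 ≈ 38225 mm ≈ 38.2 m.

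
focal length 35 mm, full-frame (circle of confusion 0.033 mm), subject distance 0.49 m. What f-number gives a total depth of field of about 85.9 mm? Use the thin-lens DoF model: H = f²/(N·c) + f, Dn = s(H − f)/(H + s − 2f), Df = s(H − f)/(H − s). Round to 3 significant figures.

Write h = H − f = f²/(N·c). The thin-lens limits are Dn = s·h/(h + (s−f)) and Df = s·h/(h − (s−f)), so DoF = Df − Dn = 2·s·(s−f)·h / (h² − (s−f)²).
That is a quadratic in h: DoF·h² − 2·s·(s−f)·h − DoF·(s−f)² = 0 ⇒ h = (s−f)·(s + √(s² + DoF²)) / DoF = 455 × (490 + √(490² + 85.9²)) / 85.9 = 455 × (490 + 497.472) / 85.9 ≈ 5230.5 mm.
Then N = f²/(c·h) = 35² / (0.033 × 5230.5) = 1225 / 172.61 ≈ 7.10.

f/7.10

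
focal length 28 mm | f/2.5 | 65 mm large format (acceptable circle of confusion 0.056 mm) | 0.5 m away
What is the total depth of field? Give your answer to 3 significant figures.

84.9 mm

Hyperfocal distance H = f²/(N·c) + f = 28²/(2.5 × 0.056) + 28 = 784/0.14 + 28 ≈ 5628.0 mm ≈ 5.628 m.
Near limit Dn = s·(H − f)/(H + s − 2f) = 500 × (5628.0 − 28) / (5628.0 + 500 − 2 × 28) = 500 × 5600.0 / 6072.0 ≈ 461.133 mm.
Far limit Df = s·(H − f)/(H − s) = 500 × (5628.0 − 28) / (5628.0 − 500) = 500 × 5600.0 / 5128.0 ≈ 546.022 mm.
Depth of field = Df − Dn = 546.022 − 461.133 ≈ 84.889 mm.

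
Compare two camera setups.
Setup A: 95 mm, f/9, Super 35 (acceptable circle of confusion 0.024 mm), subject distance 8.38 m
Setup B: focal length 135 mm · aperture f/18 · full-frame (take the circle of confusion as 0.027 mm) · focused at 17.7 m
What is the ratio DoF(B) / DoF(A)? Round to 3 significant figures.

Setup A: H = 95²/(9×0.024) + 95 ≈ 41877.4 mm; DoF = Df − Dn = 10452.6 − 6993.3 ≈ 3459.3 mm.
Setup B: H = 135²/(18×0.027) + 135 ≈ 37635.0 mm; DoF = Df − Dn = 33296 − 12054 ≈ 21242 mm.
Ratio = 21242 / 3459.3 ≈ 6.14.

6.14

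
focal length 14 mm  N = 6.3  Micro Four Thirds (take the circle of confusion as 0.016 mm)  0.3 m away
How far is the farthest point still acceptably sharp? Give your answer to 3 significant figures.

Hyperfocal distance H = f²/(N·c) + f = 14²/(6.3 × 0.016) + 14 = 196/0.1008 + 14 ≈ 1958.4 mm ≈ 1.958 m.
Far limit Df = s·(H − f)/(H − s) = 300 × (1958.4 − 14) / (1958.4 − 300) = 300 × 1944.4 / 1658.4 ≈ 351.74 mm.

352 mm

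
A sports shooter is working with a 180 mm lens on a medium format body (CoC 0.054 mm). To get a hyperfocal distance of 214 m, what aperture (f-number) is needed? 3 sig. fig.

Rearrange H = f²/(N·c) + f for N: N = f² / ((H − f)·c).
N = 180² / ((214000 − 180) × 0.054) = 32400 / 11546 ≈ 2.81.

f/2.81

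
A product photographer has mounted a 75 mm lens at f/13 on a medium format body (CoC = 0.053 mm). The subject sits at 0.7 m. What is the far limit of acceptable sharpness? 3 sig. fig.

0.758 m

Hyperfocal distance H = f²/(N·c) + f = 75²/(13 × 0.053) + 75 = 5625/0.689 + 75 ≈ 8239.0 mm ≈ 8.239 m.
Far limit Df = s·(H − f)/(H − s) = 700 × (8239.0 − 75) / (8239.0 − 700) = 700 × 8164.0 / 7539.0 ≈ 758.03 mm ≈ 0.758 m.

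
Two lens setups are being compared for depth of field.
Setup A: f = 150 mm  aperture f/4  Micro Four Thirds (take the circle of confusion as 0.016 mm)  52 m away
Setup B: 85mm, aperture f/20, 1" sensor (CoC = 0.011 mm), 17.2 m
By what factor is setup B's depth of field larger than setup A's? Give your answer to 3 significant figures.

Setup A: H = 150²/(4×0.016) + 150 ≈ 351712.5 mm; DoF = Df − Dn = 60996 − 45317 ≈ 15679 mm.
Setup B: H = 85²/(20×0.011) + 85 ≈ 32925.9 mm; DoF = Df − Dn = 35919 − 11307 ≈ 24612 mm.
Ratio = 24612 / 15679 ≈ 1.57.

1.57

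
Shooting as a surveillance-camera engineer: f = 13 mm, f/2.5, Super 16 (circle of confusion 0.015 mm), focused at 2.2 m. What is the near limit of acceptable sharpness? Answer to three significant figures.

Hyperfocal distance H = f²/(N·c) + f = 13²/(2.5 × 0.015) + 13 = 169/0.0375 + 13 ≈ 4519.7 mm ≈ 4.520 m.
Near limit Dn = s·(H − f)/(H + s − 2f) = 2200 × (4519.7 − 13) / (4519.7 + 2200 − 2 × 13) = 2200 × 4506.7 / 6693.7 ≈ 1481.2 mm ≈ 1.48 m.

1.48 m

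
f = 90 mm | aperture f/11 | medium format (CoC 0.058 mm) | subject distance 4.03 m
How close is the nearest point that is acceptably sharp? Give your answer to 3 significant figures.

Hyperfocal distance H = f²/(N·c) + f = 90²/(11 × 0.058) + 90 = 8100/0.638 + 90 ≈ 12785.9 mm ≈ 12.79 m.
Near limit Dn = s·(H − f)/(H + s − 2f) = 4030 × (12785.9 − 90) / (12785.9 + 4030 − 2 × 90) = 4030 × 12695.9 / 16635.9 ≈ 3075.5 mm ≈ 3.08 m.

3.08 m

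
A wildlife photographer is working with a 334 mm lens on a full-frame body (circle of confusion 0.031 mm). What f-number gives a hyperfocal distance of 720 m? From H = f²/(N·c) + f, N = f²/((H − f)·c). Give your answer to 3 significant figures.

Rearrange H = f²/(N·c) + f for N: N = f² / ((H − f)·c).
N = 334² / ((720000 − 334) × 0.031) = 111556 / 22310 ≈ 5.

f/5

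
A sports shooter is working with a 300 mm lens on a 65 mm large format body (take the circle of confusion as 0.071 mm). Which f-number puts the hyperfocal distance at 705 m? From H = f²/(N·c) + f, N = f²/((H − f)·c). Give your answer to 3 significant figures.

Rearrange H = f²/(N·c) + f for N: N = f² / ((H − f)·c).
N = 300² / ((705000 − 300) × 0.071) = 90000 / 50034 ≈ 1.80.

f/1.80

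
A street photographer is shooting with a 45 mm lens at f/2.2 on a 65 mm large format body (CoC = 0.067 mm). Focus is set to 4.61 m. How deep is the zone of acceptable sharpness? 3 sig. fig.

3.44 m

Hyperfocal distance H = f²/(N·c) + f = 45²/(2.2 × 0.067) + 45 = 2025/0.1474 + 45 ≈ 13783.1 mm ≈ 13.78 m.
Near limit Dn = s·(H − f)/(H + s − 2f) = 4610 × (13783.1 − 45) / (13783.1 + 4610 − 2 × 45) = 4610 × 13738.1 / 18303.1 ≈ 3460.2 mm.
Far limit Df = s·(H − f)/(H − s) = 4610 × (13783.1 − 45) / (13783.1 − 4610) = 4610 × 13738.1 / 9173.1 ≈ 6904.2 mm.
Depth of field = Df − Dn = 6904.2 − 3460.2 ≈ 3444.0 mm ≈ 3.44 m.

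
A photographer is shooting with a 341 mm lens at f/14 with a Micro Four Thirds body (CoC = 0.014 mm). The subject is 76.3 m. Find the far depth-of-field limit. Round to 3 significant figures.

87.5 m

Hyperfocal distance H = f²/(N·c) + f = 341²/(14 × 0.014) + 341 = 116281/0.196 + 341 ≈ 593611.4 mm ≈ 593.6 m.
Far limit Df = s·(H − f)/(H − s) = 76300 × (593611.4 − 341) / (593611.4 − 76300) = 76300 × 593270.4 / 517311.4 ≈ 87503 mm ≈ 87.5 m.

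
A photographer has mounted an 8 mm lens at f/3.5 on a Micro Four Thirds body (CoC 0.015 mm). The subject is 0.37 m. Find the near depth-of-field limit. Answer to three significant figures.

Hyperfocal distance H = f²/(N·c) + f = 8²/(3.5 × 0.015) + 8 = 64/0.0525 + 8 ≈ 1227.0 mm ≈ 1.227 m.
Near limit Dn = s·(H − f)/(H + s − 2f) = 370 × (1227.0 − 8) / (1227.0 + 370 − 2 × 8) = 370 × 1219.0 / 1581.0 ≈ 285.28 mm.

285 mm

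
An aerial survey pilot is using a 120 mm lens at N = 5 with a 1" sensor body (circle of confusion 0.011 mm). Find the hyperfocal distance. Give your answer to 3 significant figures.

Hyperfocal distance H = f²/(N·c) + f = 120²/(5 × 0.011) + 120 = 14400/0.055 + 120 ≈ 261938.2 mm ≈ 262 m.

262 m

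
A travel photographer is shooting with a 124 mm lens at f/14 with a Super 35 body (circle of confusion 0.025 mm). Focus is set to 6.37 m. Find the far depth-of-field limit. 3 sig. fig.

7.43 m

Hyperfocal distance H = f²/(N·c) + f = 124²/(14 × 0.025) + 124 = 15376/0.35 + 124 ≈ 44055.4 mm ≈ 44.06 m.
Far limit Df = s·(H − f)/(H − s) = 6370 × (44055.4 − 124) / (44055.4 − 6370) = 6370 × 43931.4 / 37685.4 ≈ 7425.8 mm ≈ 7.43 m.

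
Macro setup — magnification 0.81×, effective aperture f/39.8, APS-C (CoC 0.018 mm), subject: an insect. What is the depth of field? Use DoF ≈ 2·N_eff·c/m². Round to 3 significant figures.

At magnification m, DoF ≈ 2·N_eff·c/m² = 2 × 39.8 × 0.018 / 0.81² = 1.433 / 0.6561 ≈ 2.18 mm.

2.18 mm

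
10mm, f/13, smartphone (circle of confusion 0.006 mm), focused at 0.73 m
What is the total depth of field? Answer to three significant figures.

1.20 m

Hyperfocal distance H = f²/(N·c) + f = 10²/(13 × 0.006) + 10 = 100/0.078 + 10 ≈ 1292.1 mm ≈ 1.292 m.
Near limit Dn = s·(H − f)/(H + s − 2f) = 730 × (1292.1 − 10) / (1292.1 + 730 − 2 × 10) = 730 × 1282.1 / 2002.1 ≈ 467.5 mm.
Far limit Df = s·(H − f)/(H − s) = 730 × (1292.1 − 10) / (1292.1 − 730) = 730 × 1282.1 / 562.1 ≈ 1665.1 mm.
Depth of field = Df − Dn = 1665.1 − 467.5 ≈ 1197.6 mm ≈ 1.20 m.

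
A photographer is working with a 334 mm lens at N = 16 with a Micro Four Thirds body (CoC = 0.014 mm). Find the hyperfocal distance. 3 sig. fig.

498 m

Hyperfocal distance H = f²/(N·c) + f = 334²/(16 × 0.014) + 334 = 111556/0.224 + 334 ≈ 498351.9 mm ≈ 498 m.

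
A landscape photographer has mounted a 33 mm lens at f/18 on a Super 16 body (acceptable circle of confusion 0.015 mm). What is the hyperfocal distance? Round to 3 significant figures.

Hyperfocal distance H = f²/(N·c) + f = 33²/(18 × 0.015) + 33 = 1089/0.27 + 33 ≈ 4066.3 mm ≈ 4.07 m.

4.07 m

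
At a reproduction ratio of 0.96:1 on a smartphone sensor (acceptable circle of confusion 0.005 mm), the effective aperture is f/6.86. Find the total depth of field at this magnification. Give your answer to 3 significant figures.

At magnification m, DoF ≈ 2·N_eff·c/m² = 2 × 6.86 × 0.005 / 0.96² = 0.0686 / 0.9216 ≈ 0.0744 mm.

0.0744 mm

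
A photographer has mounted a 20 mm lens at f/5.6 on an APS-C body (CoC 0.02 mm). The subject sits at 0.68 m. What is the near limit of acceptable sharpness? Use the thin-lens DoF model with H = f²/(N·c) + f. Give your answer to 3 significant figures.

Hyperfocal distance H = f²/(N·c) + f = 20²/(5.6 × 0.02) + 20 = 400/0.112 + 20 ≈ 3591.4 mm ≈ 3.591 m.
Near limit Dn = s·(H − f)/(H + s − 2f) = 680 × (3591.4 − 20) / (3591.4 + 680 − 2 × 20) = 680 × 3571.4 / 4231.4 ≈ 573.94 mm ≈ 0.574 m.

0.574 m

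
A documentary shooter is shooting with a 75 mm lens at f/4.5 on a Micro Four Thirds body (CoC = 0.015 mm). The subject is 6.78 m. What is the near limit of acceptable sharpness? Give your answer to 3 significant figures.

6.28 m

Hyperfocal distance H = f²/(N·c) + f = 75²/(4.5 × 0.015) + 75 = 5625/0.0675 + 75 ≈ 83408.3 mm ≈ 83.41 m.
Near limit Dn = s·(H − f)/(H + s − 2f) = 6780 × (83408.3 − 75) / (83408.3 + 6780 − 2 × 75) = 6780 × 83333.3 / 90038.3 ≈ 6275.1 mm ≈ 6.28 m.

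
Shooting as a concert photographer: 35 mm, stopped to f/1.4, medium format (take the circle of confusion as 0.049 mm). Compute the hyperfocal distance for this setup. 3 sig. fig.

17.9 m

Hyperfocal distance H = f²/(N·c) + f = 35²/(1.4 × 0.049) + 35 = 1225/0.0686 + 35 ≈ 17892.1 mm ≈ 17.9 m.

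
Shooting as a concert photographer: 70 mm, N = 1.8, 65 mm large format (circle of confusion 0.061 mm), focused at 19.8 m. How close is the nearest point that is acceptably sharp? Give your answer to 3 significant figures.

Hyperfocal distance H = f²/(N·c) + f = 70²/(1.8 × 0.061) + 70 = 4900/0.1098 + 70 ≈ 44696.6 mm ≈ 44.70 m.
Near limit Dn = s·(H − f)/(H + s − 2f) = 19800 × (44696.6 − 70) / (44696.6 + 19800 − 2 × 70) = 19800 × 44626.6 / 64356.6 ≈ 13730 mm ≈ 13.7 m.

13.7 m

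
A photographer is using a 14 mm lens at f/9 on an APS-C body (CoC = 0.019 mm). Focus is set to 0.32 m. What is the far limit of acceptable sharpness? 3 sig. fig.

437 mm

Hyperfocal distance H = f²/(N·c) + f = 14²/(9 × 0.019) + 14 = 196/0.171 + 14 ≈ 1160.2 mm ≈ 1.160 m.
Far limit Df = s·(H − f)/(H − s) = 320 × (1160.2 − 14) / (1160.2 − 320) = 320 × 1146.2 / 840.2 ≈ 436.54 mm.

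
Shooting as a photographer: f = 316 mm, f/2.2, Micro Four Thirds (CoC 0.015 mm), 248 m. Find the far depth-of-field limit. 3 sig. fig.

270 m

Hyperfocal distance H = f²/(N·c) + f = 316²/(2.2 × 0.015) + 316 = 99856/0.033 + 316 ≈ 3026255.4 mm ≈ 3026 m.
Far limit Df = s·(H − f)/(H − s) = 248000 × (3026255.4 − 316) / (3026255.4 − 248000) = 248000 × 3025939.4 / 2778255.4 ≈ 270109 mm ≈ 270 m.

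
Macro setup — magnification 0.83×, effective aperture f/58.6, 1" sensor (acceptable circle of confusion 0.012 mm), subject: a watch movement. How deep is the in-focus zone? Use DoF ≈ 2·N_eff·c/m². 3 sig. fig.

At magnification m, DoF ≈ 2·N_eff·c/m² = 2 × 58.6 × 0.012 / 0.83² = 1.406 / 0.6889 ≈ 2.04 mm.

2.04 mm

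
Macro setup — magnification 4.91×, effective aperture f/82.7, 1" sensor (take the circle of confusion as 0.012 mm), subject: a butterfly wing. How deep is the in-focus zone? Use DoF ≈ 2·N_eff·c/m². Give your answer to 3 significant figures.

0.0823 mm

At magnification m, DoF ≈ 2·N_eff·c/m² = 2 × 82.7 × 0.012 / 4.91² = 1.985 / 24.11 ≈ 0.0823 mm.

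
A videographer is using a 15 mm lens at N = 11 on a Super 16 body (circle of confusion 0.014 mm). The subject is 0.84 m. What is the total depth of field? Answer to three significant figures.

Hyperfocal distance H = f²/(N·c) + f = 15²/(11 × 0.014) + 15 = 225/0.154 + 15 ≈ 1476.0 mm ≈ 1.476 m.
Near limit Dn = s·(H − f)/(H + s − 2f) = 840 × (1476.0 − 15) / (1476.0 + 840 − 2 × 15) = 840 × 1461.0 / 2286.0 ≈ 536.9 mm.
Far limit Df = s·(H − f)/(H − s) = 840 × (1476.0 − 15) / (1476.0 − 840) = 840 × 1461.0 / 636.0 ≈ 1929.6 mm.
Depth of field = Df − Dn = 1929.6 − 536.9 ≈ 1392.7 mm ≈ 1.39 m.

1.39 m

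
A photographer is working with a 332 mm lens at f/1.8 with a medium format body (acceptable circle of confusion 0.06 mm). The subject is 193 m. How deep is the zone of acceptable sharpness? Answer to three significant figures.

75.6 m

Hyperfocal distance H = f²/(N·c) + f = 332²/(1.8 × 0.06) + 332 = 110224/0.108 + 332 ≈ 1020924.6 mm ≈ 1021 m.
Near limit Dn = s·(H − f)/(H + s − 2f) = 193000 × (1020924.6 − 332) / (1020924.6 + 193000 − 2 × 332) = 193000 × 1020592.6 / 1213260.6 ≈ 162351 mm.
Far limit Df = s·(H − f)/(H − s) = 193000 × (1020924.6 − 332) / (1020924.6 − 193000) = 193000 × 1020592.6 / 827924.6 ≈ 237913 mm.
Depth of field = Df − Dn = 237913 − 162351 ≈ 75562 mm ≈ 75.6 m.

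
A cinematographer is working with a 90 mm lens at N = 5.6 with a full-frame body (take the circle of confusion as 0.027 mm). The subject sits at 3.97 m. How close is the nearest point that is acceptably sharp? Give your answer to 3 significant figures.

Hyperfocal distance H = f²/(N·c) + f = 90²/(5.6 × 0.027) + 90 = 8100/0.1512 + 90 ≈ 53661.4 mm ≈ 53.66 m.
Near limit Dn = s·(H − f)/(H + s − 2f) = 3970 × (53661.4 − 90) / (53661.4 + 3970 − 2 × 90) = 3970 × 53571.4 / 57451.4 ≈ 3701.9 mm ≈ 3.70 m.

3.70 m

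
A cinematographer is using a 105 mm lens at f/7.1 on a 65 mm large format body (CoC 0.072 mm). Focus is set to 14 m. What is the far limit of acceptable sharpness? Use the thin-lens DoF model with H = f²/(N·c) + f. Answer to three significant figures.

Hyperfocal distance H = f²/(N·c) + f = 105²/(7.1 × 0.072) + 105 = 11025/0.5112 + 105 ≈ 21671.9 mm ≈ 21.67 m.
Far limit Df = s·(H − f)/(H − s) = 14000 × (21671.9 − 105) / (21671.9 − 14000) = 14000 × 21566.9 / 7671.9 ≈ 39356 mm ≈ 39.4 m.

39.4 m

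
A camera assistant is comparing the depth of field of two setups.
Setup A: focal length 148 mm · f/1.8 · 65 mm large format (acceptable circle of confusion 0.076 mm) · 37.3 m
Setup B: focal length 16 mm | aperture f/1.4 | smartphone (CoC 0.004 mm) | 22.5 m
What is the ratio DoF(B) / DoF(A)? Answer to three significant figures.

1.60

Setup A: H = 148²/(1.8×0.076) + 148 ≈ 160265.0 mm; DoF = Df − Dn = 48570 − 30275 ≈ 18295 mm.
Setup B: H = 16²/(1.4×0.004) + 16 ≈ 45730.3 mm; DoF = Df − Dn = 44277 − 15082 ≈ 29195 mm.
Ratio = 29195 / 18295 ≈ 1.60.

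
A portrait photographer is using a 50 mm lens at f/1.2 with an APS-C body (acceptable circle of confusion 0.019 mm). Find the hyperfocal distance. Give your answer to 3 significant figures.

110 m

Hyperfocal distance H = f²/(N·c) + f = 50²/(1.2 × 0.019) + 50 = 2500/0.0228 + 50 ≈ 109699.1 mm ≈ 110 m.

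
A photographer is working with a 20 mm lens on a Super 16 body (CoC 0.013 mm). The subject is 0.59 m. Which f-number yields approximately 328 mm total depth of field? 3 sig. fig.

Write h = H − f = f²/(N·c). The thin-lens limits are Dn = s·h/(h + (s−f)) and Df = s·h/(h − (s−f)), so DoF = Df − Dn = 2·s·(s−f)·h / (h² − (s−f)²).
That is a quadratic in h: DoF·h² − 2·s·(s−f)·h − DoF·(s−f)² = 0 ⇒ h = (s−f)·(s + √(s² + DoF²)) / DoF = 570 × (590 + √(590² + 328²)) / 328 = 570 × (590 + 675.044) / 328 ≈ 2198.4 mm.
Then N = f²/(c·h) = 20² / (0.013 × 2198.4) = 400 / 28.579 ≈ 14.

f/14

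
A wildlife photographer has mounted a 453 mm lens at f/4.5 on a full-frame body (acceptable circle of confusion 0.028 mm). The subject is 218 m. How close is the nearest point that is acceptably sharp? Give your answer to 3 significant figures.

Hyperfocal distance H = f²/(N·c) + f = 453²/(4.5 × 0.028) + 453 = 205209/0.126 + 453 ≈ 1629095.9 mm ≈ 1629 m.
Near limit Dn = s·(H − f)/(H + s − 2f) = 218000 × (1629095.9 − 453) / (1629095.9 + 218000 − 2 × 453) = 218000 × 1628642.9 / 1846189.9 ≈ 192312 mm ≈ 192 m.

192 m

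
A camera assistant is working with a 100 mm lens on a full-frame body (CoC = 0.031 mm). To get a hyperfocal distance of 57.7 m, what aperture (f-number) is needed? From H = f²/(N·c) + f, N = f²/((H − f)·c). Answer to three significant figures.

f/5.60

Rearrange H = f²/(N·c) + f for N: N = f² / ((H − f)·c).
N = 100² / ((57700 − 100) × 0.031) = 10000 / 1786 ≈ 5.60.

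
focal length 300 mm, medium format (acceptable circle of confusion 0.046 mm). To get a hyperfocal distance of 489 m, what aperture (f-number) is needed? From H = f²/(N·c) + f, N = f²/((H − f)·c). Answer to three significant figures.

f/4

Rearrange H = f²/(N·c) + f for N: N = f² / ((H − f)·c).
N = 300² / ((489000 − 300) × 0.046) = 90000 / 22480 ≈ 4.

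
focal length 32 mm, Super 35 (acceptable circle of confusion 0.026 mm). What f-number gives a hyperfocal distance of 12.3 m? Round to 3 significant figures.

f/3.21

Rearrange H = f²/(N·c) + f for N: N = f² / ((H − f)·c).
N = 32² / ((12300 − 32) × 0.026) = 1024 / 319.0 ≈ 3.21.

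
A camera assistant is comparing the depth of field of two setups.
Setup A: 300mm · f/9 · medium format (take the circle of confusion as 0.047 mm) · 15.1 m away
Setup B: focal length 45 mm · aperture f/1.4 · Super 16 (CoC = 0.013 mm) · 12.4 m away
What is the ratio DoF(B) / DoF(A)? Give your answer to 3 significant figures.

1.32

Setup A: H = 300²/(9×0.047) + 300 ≈ 213066.0 mm; DoF = Df − Dn = 16228.9 − 14118.0 ≈ 2110.9 mm.
Setup B: H = 45²/(1.4×0.013) + 45 ≈ 111308.7 mm; DoF = Df − Dn = 13948.9 − 11160.7 ≈ 2788.2 mm.
Ratio = 2788.2 / 2110.9 ≈ 1.32.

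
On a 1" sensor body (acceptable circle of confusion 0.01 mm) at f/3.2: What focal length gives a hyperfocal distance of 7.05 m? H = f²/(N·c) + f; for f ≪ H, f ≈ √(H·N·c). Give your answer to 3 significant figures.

15.0 mm

From H = f²/(N·c) + f, with f ≪ H: f ≈ √(H·N·c) = √(7050 × 3.2 × 0.01) = √225.60 ≈ 15.02 mm.
The +f correction barely moves this — solving exactly, f² + N·c·f − N·c·H = 0 ⇒ f = (−N·c + √((N·c)² + 4·N·c·H))/2 = (−0.032 + √902.40)/2 ≈ 15.004 mm, so f ≈ 15.0 mm.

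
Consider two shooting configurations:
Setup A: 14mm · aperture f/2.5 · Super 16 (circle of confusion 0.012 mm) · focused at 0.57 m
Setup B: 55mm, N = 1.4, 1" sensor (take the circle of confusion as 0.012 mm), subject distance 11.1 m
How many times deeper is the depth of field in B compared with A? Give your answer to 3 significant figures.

Setup A: H = 14²/(2.5×0.012) + 14 ≈ 6547.3 mm; DoF = Df − Dn = 623.020 − 525.296 ≈ 97.724 mm.
Setup B: H = 55²/(1.4×0.012) + 55 ≈ 180114.5 mm; DoF = Df − Dn = 11825.4 − 10458.5 ≈ 1366.9 mm.
Ratio = 1366.9 / 97.724 ≈ 14.0.

14.0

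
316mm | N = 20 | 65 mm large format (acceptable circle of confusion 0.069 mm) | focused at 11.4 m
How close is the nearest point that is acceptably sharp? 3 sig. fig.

Hyperfocal distance H = f²/(N·c) + f = 316²/(20 × 0.069) + 316 = 99856/1.38 + 316 ≈ 72675.4 mm ≈ 72.68 m.
Near limit Dn = s·(H − f)/(H + s − 2f) = 11400 × (72675.4 − 316) / (72675.4 + 11400 − 2 × 316) = 11400 × 72359.4 / 83443.4 ≈ 9885.7 mm ≈ 9.89 m.

9.89 m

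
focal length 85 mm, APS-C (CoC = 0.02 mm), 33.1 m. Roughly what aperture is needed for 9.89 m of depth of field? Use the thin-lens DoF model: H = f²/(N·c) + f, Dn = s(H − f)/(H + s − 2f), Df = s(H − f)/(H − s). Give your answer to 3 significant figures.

Write h = H − f = f²/(N·c). The thin-lens limits are Dn = s·h/(h + (s−f)) and Df = s·h/(h − (s−f)), so DoF = Df − Dn = 2·s·(s−f)·h / (h² − (s−f)²).
That is a quadratic in h: DoF·h² − 2·s·(s−f)·h − DoF·(s−f)² = 0 ⇒ h = (s−f)·(s + √(s² + DoF²)) / DoF = 33015 × (33100 + √(33100² + 9890²)) / 9890 = 33015 × (33100 + 34545.9) / 9890 ≈ 225817 mm.
Then N = f²/(c·h) = 85² / (0.02 × 225817) = 7225 / 4516.3 ≈ 1.60.

f/1.60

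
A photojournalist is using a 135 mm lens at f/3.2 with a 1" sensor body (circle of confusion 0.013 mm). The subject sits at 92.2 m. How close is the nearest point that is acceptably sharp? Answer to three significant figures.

Hyperfocal distance H = f²/(N·c) + f = 135²/(3.2 × 0.013) + 135 = 18225/0.0416 + 135 ≈ 438236.0 mm ≈ 438.2 m.
Near limit Dn = s·(H − f)/(H + s − 2f) = 92200 × (438236.0 − 135) / (438236.0 + 92200 − 2 × 135) = 92200 × 438101.0 / 530166.0 ≈ 76189 mm ≈ 76.2 m.

76.2 m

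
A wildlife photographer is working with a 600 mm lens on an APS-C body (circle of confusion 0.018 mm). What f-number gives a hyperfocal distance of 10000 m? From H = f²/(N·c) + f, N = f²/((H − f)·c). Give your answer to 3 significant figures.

f/2.00

Rearrange H = f²/(N·c) + f for N: N = f² / ((H − f)·c).
N = 600² / ((10000000 − 600) × 0.018) = 360000 / 179989 ≈ 2.00.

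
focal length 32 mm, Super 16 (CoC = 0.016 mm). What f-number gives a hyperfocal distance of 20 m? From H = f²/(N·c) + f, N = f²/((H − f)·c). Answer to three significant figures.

f/3.21

Rearrange H = f²/(N·c) + f for N: N = f² / ((H − f)·c).
N = 32² / ((20000 − 32) × 0.016) = 1024 / 319.5 ≈ 3.21.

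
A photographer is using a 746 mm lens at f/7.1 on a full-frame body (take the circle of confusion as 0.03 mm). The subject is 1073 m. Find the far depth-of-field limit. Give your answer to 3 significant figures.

1820 m

Hyperfocal distance H = f²/(N·c) + f = 746²/(7.1 × 0.03) + 746 = 556516/0.213 + 746 ≈ 2613497.2 mm ≈ 2613 m.
Far limit Df = s·(H − f)/(H − s) = 1073000 × (2613497.2 − 746) / (2613497.2 − 1073000) = 1073000 × 2612751.2 / 1540497.2 ≈ 1819855 mm ≈ 1820 m.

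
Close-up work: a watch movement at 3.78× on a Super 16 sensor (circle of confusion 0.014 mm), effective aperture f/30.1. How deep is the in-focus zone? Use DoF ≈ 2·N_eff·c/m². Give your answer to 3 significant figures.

0.0590 mm

At magnification m, DoF ≈ 2·N_eff·c/m² = 2 × 30.1 × 0.014 / 3.78² = 0.8428 / 14.29 ≈ 0.059 mm.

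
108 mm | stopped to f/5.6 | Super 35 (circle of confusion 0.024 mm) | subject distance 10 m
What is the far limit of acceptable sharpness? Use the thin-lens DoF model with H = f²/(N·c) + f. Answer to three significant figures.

11.3 m

Hyperfocal distance H = f²/(N·c) + f = 108²/(5.6 × 0.024) + 108 = 11664/0.1344 + 108 ≈ 86893.7 mm ≈ 86.89 m.
Far limit Df = s·(H − f)/(H − s) = 10000 × (86893.7 − 108) / (86893.7 − 10000) = 10000 × 86785.7 / 76893.7 ≈ 11286 mm ≈ 11.3 m.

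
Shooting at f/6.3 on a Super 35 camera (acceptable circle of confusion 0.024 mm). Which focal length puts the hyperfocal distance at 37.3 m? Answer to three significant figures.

75.0 mm

From H = f²/(N·c) + f, with f ≪ H: f ≈ √(H·N·c) = √(37300 × 6.3 × 0.024) = √5639.8 ≈ 75.10 mm.
Exact: f² + N·c·f − N·c·H = 0 ⇒ f = (−N·c + √((N·c)² + 4·N·c·H))/2 = (−0.1512 + √22559)/2 ≈ 75.023 mm ≈ 75.0 mm.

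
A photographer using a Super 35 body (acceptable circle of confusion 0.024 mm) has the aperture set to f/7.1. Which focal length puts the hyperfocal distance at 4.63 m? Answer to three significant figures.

From H = f²/(N·c) + f, with f ≪ H: f ≈ √(H·N·c) = √(4630 × 7.1 × 0.024) = √788.95 ≈ 28.09 mm.
Exact: f² + N·c·f − N·c·H = 0 ⇒ f = (−N·c + √((N·c)² + 4·N·c·H))/2 = (−0.1704 + √3155.8)/2 ≈ 28.003 mm ≈ 28.0 mm.

28.0 mm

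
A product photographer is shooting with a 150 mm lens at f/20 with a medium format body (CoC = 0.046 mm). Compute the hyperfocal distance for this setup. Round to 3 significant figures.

Hyperfocal distance H = f²/(N·c) + f = 150²/(20 × 0.046) + 150 = 22500/0.92 + 150 ≈ 24606.5 mm ≈ 24.6 m.

24.6 m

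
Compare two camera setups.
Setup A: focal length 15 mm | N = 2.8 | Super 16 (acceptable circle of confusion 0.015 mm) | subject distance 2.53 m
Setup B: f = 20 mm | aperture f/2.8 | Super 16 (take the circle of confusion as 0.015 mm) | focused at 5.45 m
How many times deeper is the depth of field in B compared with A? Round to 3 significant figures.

Setup A: H = 15²/(2.8×0.015) + 15 ≈ 5372.1 mm; DoF = Df − Dn = 4768.8 − 1721.7 ≈ 3047.1 mm.
Setup B: H = 20²/(2.8×0.015) + 20 ≈ 9543.8 mm; DoF = Df − Dn = 12678.8 − 3471.0 ≈ 9207.8 mm.
Ratio = 9207.8 / 3047.1 ≈ 3.02.

3.02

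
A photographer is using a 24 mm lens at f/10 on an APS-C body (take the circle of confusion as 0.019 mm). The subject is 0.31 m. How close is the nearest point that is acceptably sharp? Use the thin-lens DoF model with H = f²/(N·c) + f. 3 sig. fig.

Hyperfocal distance H = f²/(N·c) + f = 24²/(10 × 0.019) + 24 = 576/0.19 + 24 ≈ 3055.6 mm ≈ 3.056 m.
Near limit Dn = s·(H − f)/(H + s − 2f) = 310 × (3055.6 − 24) / (3055.6 + 310 − 2 × 24) = 310 × 3031.6 / 3317.6 ≈ 283.28 mm.

283 mm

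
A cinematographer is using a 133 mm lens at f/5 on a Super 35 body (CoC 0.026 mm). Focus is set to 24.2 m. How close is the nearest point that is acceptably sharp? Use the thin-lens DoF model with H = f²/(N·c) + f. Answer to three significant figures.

Hyperfocal distance H = f²/(N·c) + f = 133²/(5 × 0.026) + 133 = 17689/0.13 + 133 ≈ 136202.2 mm ≈ 136.2 m.
Near limit Dn = s·(H − f)/(H + s − 2f) = 24200 × (136202.2 − 133) / (136202.2 + 24200 − 2 × 133) = 24200 × 136069.2 / 160136.2 ≈ 20563 mm ≈ 20.6 m.

20.6 m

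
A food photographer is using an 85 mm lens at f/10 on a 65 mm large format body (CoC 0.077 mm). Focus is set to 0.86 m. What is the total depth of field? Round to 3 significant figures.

143 mm

Hyperfocal distance H = f²/(N·c) + f = 85²/(10 × 0.077) + 85 = 7225/0.77 + 85 ≈ 9468.1 mm ≈ 9.468 m.
Near limit Dn = s·(H − f)/(H + s − 2f) = 860 × (9468.1 − 85) / (9468.1 + 860 − 2 × 85) = 860 × 9383.1 / 10158.1 ≈ 794.39 mm.
Far limit Df = s·(H − f)/(H − s) = 860 × (9468.1 − 85) / (9468.1 − 860) = 860 × 9383.1 / 8608.1 ≈ 937.43 mm.
Depth of field = Df − Dn = 937.43 − 794.39 ≈ 143.04 mm.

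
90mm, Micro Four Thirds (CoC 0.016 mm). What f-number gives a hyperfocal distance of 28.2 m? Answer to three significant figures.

Rearrange H = f²/(N·c) + f for N: N = f² / ((H − f)·c).
N = 90² / ((28200 − 90) × 0.016) = 8100 / 449.8 ≈ 18.

f/18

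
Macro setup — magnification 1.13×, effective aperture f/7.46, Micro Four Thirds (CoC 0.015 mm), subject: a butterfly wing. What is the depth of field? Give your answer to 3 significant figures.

0.175 mm

At magnification m, DoF ≈ 2·N_eff·c/m² = 2 × 7.46 × 0.015 / 1.13² = 0.2238 / 1.277 ≈ 0.175 mm.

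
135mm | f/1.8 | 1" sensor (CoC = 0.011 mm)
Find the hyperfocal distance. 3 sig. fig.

Hyperfocal distance H = f²/(N·c) + f = 135²/(1.8 × 0.011) + 135 = 18225/0.0198 + 135 ≈ 920589.5 mm ≈ 921 m.

921 m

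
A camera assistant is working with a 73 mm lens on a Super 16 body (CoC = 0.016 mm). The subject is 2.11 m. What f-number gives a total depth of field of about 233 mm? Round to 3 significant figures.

Write h = H − f = f²/(N·c). The thin-lens limits are Dn = s·h/(h + (s−f)) and Df = s·h/(h − (s−f)), so DoF = Df − Dn = 2·s·(s−f)·h / (h² − (s−f)²).
That is a quadratic in h: DoF·h² − 2·s·(s−f)·h − DoF·(s−f)² = 0 ⇒ h = (s−f)·(s + √(s² + DoF²)) / DoF = 2037 × (2110 + √(2110² + 233²)) / 233 = 2037 × (2110 + 2122.83) / 233 ≈ 37005 mm.
Then N = f²/(c·h) = 73² / (0.016 × 37005) = 5329 / 592.09 ≈ 9.

f/9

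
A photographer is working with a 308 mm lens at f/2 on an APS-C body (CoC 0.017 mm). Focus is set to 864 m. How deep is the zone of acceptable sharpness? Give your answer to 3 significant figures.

Hyperfocal distance H = f²/(N·c) + f = 308²/(2 × 0.017) + 308 = 94864/0.034 + 308 ≈ 2790425.6 mm ≈ 2790 m.
Near limit Dn = s·(H − f)/(H + s − 2f) = 864000 × (2790425.6 − 308) / (2790425.6 + 864000 − 2 × 308) = 864000 × 2790117.6 / 3653809.6 ≈ 659767 mm.
Far limit Df = s·(H − f)/(H − s) = 864000 × (2790425.6 − 308) / (2790425.6 − 864000) = 864000 × 2790117.6 / 1926425.6 ≈ 1251365 mm.
Depth of field = Df − Dn = 1251365 − 659767 ≈ 591598 mm ≈ 592 m.

592 m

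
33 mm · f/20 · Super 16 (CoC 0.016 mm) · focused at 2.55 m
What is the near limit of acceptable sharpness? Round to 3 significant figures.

Hyperfocal distance H = f²/(N·c) + f = 33²/(20 × 0.016) + 33 = 1089/0.32 + 33 ≈ 3436.1 mm ≈ 3.436 m.
Near limit Dn = s·(H − f)/(H + s − 2f) = 2550 × (3436.1 − 33) / (3436.1 + 2550 − 2 × 33) = 2550 × 3403.1 / 5920.1 ≈ 1465.8 mm ≈ 1.47 m.

1.47 m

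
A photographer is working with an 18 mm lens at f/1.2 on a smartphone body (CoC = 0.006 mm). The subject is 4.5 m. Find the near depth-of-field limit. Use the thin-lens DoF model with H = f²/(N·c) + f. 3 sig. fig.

Hyperfocal distance H = f²/(N·c) + f = 18²/(1.2 × 0.006) + 18 = 324/0.0072 + 18 ≈ 45018.0 mm ≈ 45.02 m.
Near limit Dn = s·(H − f)/(H + s − 2f) = 4500 × (45018.0 − 18) / (45018.0 + 4500 − 2 × 18) = 4500 × 45000.0 / 49482.0 ≈ 4092.4 mm ≈ 4.09 m.

4.09 m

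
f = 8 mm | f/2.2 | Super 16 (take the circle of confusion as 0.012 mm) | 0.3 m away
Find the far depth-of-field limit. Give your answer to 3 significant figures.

341 mm

Hyperfocal distance H = f²/(N·c) + f = 8²/(2.2 × 0.012) + 8 = 64/0.0264 + 8 ≈ 2432.2 mm ≈ 2.432 m.
Far limit Df = s·(H − f)/(H − s) = 300 × (2432.2 − 8) / (2432.2 − 300) = 300 × 2424.2 / 2132.2 ≈ 341.08 mm.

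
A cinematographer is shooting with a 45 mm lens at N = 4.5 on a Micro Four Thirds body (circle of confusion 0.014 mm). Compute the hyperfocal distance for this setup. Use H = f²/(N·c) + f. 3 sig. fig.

Hyperfocal distance H = f²/(N·c) + f = 45²/(4.5 × 0.014) + 45 = 2025/0.063 + 45 ≈ 32187.9 mm ≈ 32.2 m.

32.2 m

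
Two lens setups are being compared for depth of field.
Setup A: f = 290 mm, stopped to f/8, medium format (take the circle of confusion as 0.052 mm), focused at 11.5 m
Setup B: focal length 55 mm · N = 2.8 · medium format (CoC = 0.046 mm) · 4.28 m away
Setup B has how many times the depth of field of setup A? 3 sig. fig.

1.24

Setup A: H = 290²/(8×0.052) + 290 ≈ 202453.5 mm; DoF = Df − Dn = 12175.1 − 10895.8 ≈ 1279.3 mm.
Setup B: H = 55²/(2.8×0.046) + 55 ≈ 23541.0 mm; DoF = Df − Dn = 5218.8 − 3627.4 ≈ 1591.4 mm.
Ratio = 1591.4 / 1279.3 ≈ 1.24.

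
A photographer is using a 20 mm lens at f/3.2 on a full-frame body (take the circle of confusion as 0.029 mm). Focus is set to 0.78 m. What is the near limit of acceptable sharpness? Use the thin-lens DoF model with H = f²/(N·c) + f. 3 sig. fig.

Hyperfocal distance H = f²/(N·c) + f = 20²/(3.2 × 0.029) + 20 = 400/0.0928 + 20 ≈ 4330.3 mm ≈ 4.330 m.
Near limit Dn = s·(H − f)/(H + s − 2f) = 780 × (4330.3 − 20) / (4330.3 + 780 − 2 × 20) = 780 × 4310.3 / 5070.3 ≈ 663.08 mm ≈ 0.663 m.

0.663 m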